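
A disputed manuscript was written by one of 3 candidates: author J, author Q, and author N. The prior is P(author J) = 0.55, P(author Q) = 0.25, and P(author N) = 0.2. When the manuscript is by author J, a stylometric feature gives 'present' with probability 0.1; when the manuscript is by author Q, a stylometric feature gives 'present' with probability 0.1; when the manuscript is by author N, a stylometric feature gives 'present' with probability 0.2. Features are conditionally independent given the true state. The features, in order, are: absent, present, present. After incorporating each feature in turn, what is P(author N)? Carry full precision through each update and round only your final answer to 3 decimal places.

0.471

After 'absent': normaliser = 0.9·0.5500 + 0.9·0.2500 + 0.8·0.2000; P(author J) ≈ 0.5625, P(author Q) ≈ 0.2557, P(author N) ≈ 0.1818
After 'present': normaliser = 0.1·0.5625 + 0.1·0.2557 + 0.2·0.1818; P(author J) ≈ 0.4760, P(author Q) ≈ 0.2163, P(author N) ≈ 0.3077
After 'present': normaliser = 0.1·0.4760 + 0.1·0.2163 + 0.2·0.3077; P(author J) ≈ 0.3640, P(author Q) ≈ 0.1654, P(author N) ≈ 0.4706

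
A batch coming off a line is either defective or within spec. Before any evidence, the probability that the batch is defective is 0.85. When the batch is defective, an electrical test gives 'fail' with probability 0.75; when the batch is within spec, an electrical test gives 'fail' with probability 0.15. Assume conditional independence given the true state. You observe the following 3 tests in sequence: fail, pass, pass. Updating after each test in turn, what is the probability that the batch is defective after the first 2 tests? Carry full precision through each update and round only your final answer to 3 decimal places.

0.893

Apply Bayes' rule sequentially, carrying P(defective) forward.
After 'fail': P(defective) = 0.75·0.8500 / (0.75·0.8500 + 0.15·0.1500) ≈ 0.9659
After 'pass': P(defective) = 0.25·0.9659 / (0.25·0.9659 + 0.85·0.0341) ≈ 0.8929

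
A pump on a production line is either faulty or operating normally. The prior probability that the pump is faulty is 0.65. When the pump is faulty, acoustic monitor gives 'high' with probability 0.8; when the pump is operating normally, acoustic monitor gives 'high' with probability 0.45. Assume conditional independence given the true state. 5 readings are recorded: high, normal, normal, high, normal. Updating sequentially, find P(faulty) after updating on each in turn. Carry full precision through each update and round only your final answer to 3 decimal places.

After 'high': P(faulty) = 0.8·0.6500 / (0.8·0.6500 + 0.45·0.3500) ≈ 0.7675
After 'normal': P(faulty) = 0.2·0.7675 / (0.2·0.7675 + 0.55·0.2325) ≈ 0.5456
After 'normal': P(faulty) = 0.2·0.5456 / (0.2·0.5456 + 0.55·0.4544) ≈ 0.3039
After 'high': P(faulty) = 0.8·0.3039 / (0.8·0.3039 + 0.45·0.6961) ≈ 0.4370
After 'normal': P(faulty) = 0.2·0.4370 / (0.2·0.4370 + 0.55·0.5630) ≈ 0.2201

0.220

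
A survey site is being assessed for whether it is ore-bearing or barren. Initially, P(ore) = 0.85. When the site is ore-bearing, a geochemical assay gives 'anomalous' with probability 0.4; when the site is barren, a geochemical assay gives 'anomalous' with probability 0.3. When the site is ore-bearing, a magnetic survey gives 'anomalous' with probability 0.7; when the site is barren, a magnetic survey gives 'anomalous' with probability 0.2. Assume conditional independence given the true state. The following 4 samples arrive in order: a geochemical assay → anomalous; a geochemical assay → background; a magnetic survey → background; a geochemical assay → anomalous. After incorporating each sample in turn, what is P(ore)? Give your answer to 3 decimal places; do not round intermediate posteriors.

0.764

After a geochemical assay='anomalous': P(ore) = 0.4·0.8500 / (0.4·0.8500 + 0.3·0.1500) ≈ 0.8831
After a geochemical assay='background': P(ore) = 0.6·0.8831 / (0.6·0.8831 + 0.7·0.1169) ≈ 0.8662
After a magnetic survey='background': P(ore) = 0.3·0.8662 / (0.3·0.8662 + 0.8·0.1338) ≈ 0.7083
After a geochemical assay='anomalous': P(ore) = 0.4·0.7083 / (0.4·0.7083 + 0.3·0.2917) ≈ 0.7640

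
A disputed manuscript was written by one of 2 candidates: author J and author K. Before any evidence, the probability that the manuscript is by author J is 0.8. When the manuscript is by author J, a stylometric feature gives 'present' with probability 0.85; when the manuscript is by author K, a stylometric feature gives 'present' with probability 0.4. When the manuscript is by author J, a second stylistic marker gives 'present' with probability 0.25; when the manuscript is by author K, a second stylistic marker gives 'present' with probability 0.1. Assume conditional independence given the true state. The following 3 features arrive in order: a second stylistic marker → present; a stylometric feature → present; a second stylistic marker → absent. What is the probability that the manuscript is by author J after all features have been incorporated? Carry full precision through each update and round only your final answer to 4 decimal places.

After a second stylistic marker='present': P(author J) = 0.25·0.8000 / (0.25·0.8000 + 0.1·0.2000) ≈ 0.9091
After a stylometric feature='present': P(author J) = 0.85·0.9091 / (0.85·0.9091 + 0.4·0.0909) ≈ 0.9551
After a second stylistic marker='absent': P(author J) = 0.75·0.9551 / (0.75·0.9551 + 0.9·0.0449) ≈ 0.9465

0.9465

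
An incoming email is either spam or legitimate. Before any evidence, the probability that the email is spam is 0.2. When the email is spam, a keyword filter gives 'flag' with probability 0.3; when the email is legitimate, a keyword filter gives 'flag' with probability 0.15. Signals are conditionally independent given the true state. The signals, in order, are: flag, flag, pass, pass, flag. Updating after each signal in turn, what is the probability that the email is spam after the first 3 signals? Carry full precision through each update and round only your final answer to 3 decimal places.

After 'flag': P(spam) = 0.3·0.2000 / (0.3·0.2000 + 0.15·0.8000) ≈ 0.3333
After 'flag': P(spam) = 0.3·0.3333 / (0.3·0.3333 + 0.15·0.6667) ≈ 0.5000
After 'pass': P(spam) = 0.7·0.5000 / (0.7·0.5000 + 0.85·0.5000) ≈ 0.4516

0.452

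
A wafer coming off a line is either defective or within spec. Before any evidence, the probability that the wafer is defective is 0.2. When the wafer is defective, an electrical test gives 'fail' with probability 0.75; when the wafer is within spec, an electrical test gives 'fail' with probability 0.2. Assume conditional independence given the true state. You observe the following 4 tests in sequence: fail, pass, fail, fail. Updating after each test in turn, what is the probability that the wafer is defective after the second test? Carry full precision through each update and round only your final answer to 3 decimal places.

After 'fail': P(defective) = 0.75·0.2000 / (0.75·0.2000 + 0.2·0.8000) ≈ 0.4839
After 'pass': P(defective) = 0.25·0.4839 / (0.25·0.4839 + 0.8·0.5161) ≈ 0.2266

0.227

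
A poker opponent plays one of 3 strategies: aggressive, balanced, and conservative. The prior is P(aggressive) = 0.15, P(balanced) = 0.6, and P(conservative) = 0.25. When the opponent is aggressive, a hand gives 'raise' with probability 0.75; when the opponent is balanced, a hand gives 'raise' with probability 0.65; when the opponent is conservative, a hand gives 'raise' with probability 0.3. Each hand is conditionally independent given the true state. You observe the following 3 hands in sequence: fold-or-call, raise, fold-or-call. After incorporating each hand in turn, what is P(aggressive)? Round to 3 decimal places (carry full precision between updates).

0.077

After 'fold-or-call': normaliser = 0.25·0.1500 + 0.35·0.6000 + 0.7·0.2500; P(aggressive) ≈ 0.0888, P(balanced) ≈ 0.4970, P(conservative) ≈ 0.4142
After 'raise': normaliser = 0.75·0.0888 + 0.65·0.4970 + 0.3·0.4142; P(aggressive) ≈ 0.1295, P(balanced) ≈ 0.6287, P(conservative) ≈ 0.2418
After 'fold-or-call': normaliser = 0.25·0.1295 + 0.35·0.6287 + 0.7·0.2418; P(aggressive) ≈ 0.0768, P(balanced) ≈ 0.5218, P(conservative) ≈ 0.4014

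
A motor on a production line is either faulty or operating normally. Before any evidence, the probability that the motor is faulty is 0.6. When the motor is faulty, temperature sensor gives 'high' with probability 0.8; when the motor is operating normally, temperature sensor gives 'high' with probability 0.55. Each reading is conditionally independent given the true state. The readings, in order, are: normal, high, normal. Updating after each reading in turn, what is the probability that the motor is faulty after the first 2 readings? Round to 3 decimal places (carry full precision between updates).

0.492

After 'normal': P(faulty) = 0.2·0.6000 / (0.2·0.6000 + 0.45·0.4000) ≈ 0.4000
After 'high': P(faulty) = 0.8·0.4000 / (0.8·0.4000 + 0.55·0.6000) ≈ 0.4923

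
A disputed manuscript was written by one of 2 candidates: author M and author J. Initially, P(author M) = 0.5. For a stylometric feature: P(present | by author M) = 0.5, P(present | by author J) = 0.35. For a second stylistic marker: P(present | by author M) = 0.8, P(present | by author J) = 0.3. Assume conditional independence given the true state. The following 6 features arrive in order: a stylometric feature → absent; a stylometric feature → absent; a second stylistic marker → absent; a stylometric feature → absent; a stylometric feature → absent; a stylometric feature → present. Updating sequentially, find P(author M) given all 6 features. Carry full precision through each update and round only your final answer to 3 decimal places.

After a stylometric feature='absent': P(author M) = 0.5·0.5000 / (0.5·0.5000 + 0.65·0.5000) ≈ 0.4348
After a stylometric feature='absent': P(author M) = 0.5·0.4348 / (0.5·0.4348 + 0.65·0.5652) ≈ 0.3717
After a second stylistic marker='absent': P(author M) = 0.2·0.3717 / (0.2·0.3717 + 0.7·0.6283) ≈ 0.1446
After a stylometric feature='absent': P(author M) = 0.5·0.1446 / (0.5·0.1446 + 0.65·0.8554) ≈ 0.1151
After a stylometric feature='absent': P(author M) = 0.5·0.1151 / (0.5·0.1151 + 0.65·0.8849) ≈ 0.0909
After a stylometric feature='present': P(author M) = 0.5·0.0909 / (0.5·0.0909 + 0.35·0.9091) ≈ 0.1250

0.125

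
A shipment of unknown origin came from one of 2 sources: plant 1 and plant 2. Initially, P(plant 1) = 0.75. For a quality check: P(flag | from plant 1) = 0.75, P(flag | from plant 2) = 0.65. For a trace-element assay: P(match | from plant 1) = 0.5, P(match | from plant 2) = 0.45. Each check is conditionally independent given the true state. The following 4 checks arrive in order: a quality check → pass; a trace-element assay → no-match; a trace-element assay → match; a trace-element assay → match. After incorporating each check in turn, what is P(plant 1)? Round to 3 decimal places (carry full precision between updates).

Each posterior becomes the prior for the next update.
After a quality check='pass': P(plant 1) = 0.25·0.7500 / (0.25·0.7500 + 0.35·0.2500) ≈ 0.6818
After a trace-element assay='no-match': P(plant 1) = 0.5·0.6818 / (0.5·0.6818 + 0.55·0.3182) ≈ 0.6608
After a trace-element assay='match': P(plant 1) = 0.5·0.6608 / (0.5·0.6608 + 0.45·0.3392) ≈ 0.6840
After a trace-element assay='match': P(plant 1) = 0.5·0.6840 / (0.5·0.6840 + 0.45·0.3160) ≈ 0.7063

0.706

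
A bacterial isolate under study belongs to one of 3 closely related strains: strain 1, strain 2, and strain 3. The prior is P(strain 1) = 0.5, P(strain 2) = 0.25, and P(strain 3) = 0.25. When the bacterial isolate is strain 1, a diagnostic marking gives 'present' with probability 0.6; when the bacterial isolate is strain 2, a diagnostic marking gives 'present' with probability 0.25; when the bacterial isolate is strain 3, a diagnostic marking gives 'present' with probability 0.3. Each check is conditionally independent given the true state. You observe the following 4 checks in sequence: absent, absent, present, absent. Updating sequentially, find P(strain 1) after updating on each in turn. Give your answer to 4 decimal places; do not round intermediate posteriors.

After 'absent': normaliser = 0.4·0.5000 + 0.75·0.2500 + 0.7·0.2500; P(strain 1) ≈ 0.3556, P(strain 2) ≈ 0.3333, P(strain 3) ≈ 0.3111
After 'absent': normaliser = 0.4·0.3556 + 0.75·0.3333 + 0.7·0.3111; P(strain 1) ≈ 0.2332, P(strain 2) ≈ 0.4098, P(strain 3) ≈ 0.3570
After 'present': normaliser = 0.6·0.2332 + 0.25·0.4098 + 0.3·0.3570; P(strain 1) ≈ 0.4003, P(strain 2) ≈ 0.2932, P(strain 3) ≈ 0.3065
After 'absent': normaliser = 0.4·0.4003 + 0.75·0.2932 + 0.7·0.3065; P(strain 1) ≈ 0.2693, P(strain 2) ≈ 0.3698, P(strain 3) ≈ 0.3608

0.2693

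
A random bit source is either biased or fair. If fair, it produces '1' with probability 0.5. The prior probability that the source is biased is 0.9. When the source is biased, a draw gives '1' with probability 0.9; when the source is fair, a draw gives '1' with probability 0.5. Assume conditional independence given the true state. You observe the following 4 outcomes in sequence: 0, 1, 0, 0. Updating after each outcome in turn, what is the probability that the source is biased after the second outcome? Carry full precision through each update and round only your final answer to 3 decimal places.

After '0': P(biased) = 0.1·0.9000 / (0.1·0.9000 + 0.5·0.1000) ≈ 0.6429
After '1': P(biased) = 0.9·0.6429 / (0.9·0.6429 + 0.5·0.3571) ≈ 0.7642

0.764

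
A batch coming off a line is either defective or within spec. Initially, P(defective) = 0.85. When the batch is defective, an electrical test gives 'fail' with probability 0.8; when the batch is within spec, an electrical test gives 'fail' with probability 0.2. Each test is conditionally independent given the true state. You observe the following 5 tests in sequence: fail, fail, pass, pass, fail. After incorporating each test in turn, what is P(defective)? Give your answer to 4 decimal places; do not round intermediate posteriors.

After 'fail': P(defective) = 0.8·0.8500 / (0.8·0.8500 + 0.2·0.1500) ≈ 0.9577
After 'fail': P(defective) = 0.8·0.9577 / (0.8·0.9577 + 0.2·0.0423) ≈ 0.9891
After 'pass': P(defective) = 0.2·0.9891 / (0.2·0.9891 + 0.8·0.0109) ≈ 0.9577
After 'pass': P(defective) = 0.2·0.9577 / (0.2·0.9577 + 0.8·0.0423) ≈ 0.8500
After 'fail': P(defective) = 0.8·0.8500 / (0.8·0.8500 + 0.2·0.1500) ≈ 0.9577

0.9577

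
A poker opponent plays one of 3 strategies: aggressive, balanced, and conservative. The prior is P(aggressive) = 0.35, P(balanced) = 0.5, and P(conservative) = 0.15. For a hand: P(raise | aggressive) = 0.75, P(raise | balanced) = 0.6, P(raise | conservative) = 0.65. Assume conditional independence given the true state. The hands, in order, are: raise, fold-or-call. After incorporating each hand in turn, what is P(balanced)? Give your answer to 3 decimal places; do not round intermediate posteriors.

0.546

Each posterior becomes the prior for the next update.
After 'raise': normaliser = 0.75·0.3500 + 0.6·0.5000 + 0.65·0.1500; P(aggressive) ≈ 0.3977, P(balanced) ≈ 0.4545, P(conservative) ≈ 0.1477
After 'fold-or-call': normaliser = 0.25·0.3977 + 0.4·0.4545 + 0.35·0.1477; P(aggressive) ≈ 0.2986, P(balanced) ≈ 0.5461, P(conservative) ≈ 0.1553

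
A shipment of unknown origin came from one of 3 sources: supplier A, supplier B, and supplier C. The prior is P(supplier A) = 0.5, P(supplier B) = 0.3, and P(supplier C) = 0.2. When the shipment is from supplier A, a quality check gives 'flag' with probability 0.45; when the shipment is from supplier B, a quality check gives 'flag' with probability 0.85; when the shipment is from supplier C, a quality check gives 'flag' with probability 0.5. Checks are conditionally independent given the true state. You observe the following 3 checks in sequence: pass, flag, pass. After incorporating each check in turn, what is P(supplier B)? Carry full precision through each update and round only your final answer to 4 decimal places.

0.0581

After 'pass': normaliser = 0.55·0.5000 + 0.15·0.3000 + 0.5·0.2000; P(supplier A) ≈ 0.6548, P(supplier B) ≈ 0.1071, P(supplier C) ≈ 0.2381
After 'flag': normaliser = 0.45·0.6548 + 0.85·0.1071 + 0.5·0.2381; P(supplier A) ≈ 0.5837, P(supplier B) ≈ 0.1804, P(supplier C) ≈ 0.2358
After 'pass': normaliser = 0.55·0.5837 + 0.15·0.1804 + 0.5·0.2358; P(supplier A) ≈ 0.6889, P(supplier B) ≈ 0.0581, P(supplier C) ≈ 0.2530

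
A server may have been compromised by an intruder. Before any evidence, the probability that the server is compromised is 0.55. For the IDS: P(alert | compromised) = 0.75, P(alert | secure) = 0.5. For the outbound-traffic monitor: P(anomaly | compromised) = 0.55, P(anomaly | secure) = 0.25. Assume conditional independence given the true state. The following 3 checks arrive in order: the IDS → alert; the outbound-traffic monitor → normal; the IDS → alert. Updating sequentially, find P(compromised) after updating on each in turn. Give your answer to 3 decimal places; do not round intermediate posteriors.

Apply Bayes' rule sequentially, carrying P(compromised) forward.
After the IDS='alert': P(compromised) = 0.75·0.5500 / (0.75·0.5500 + 0.5·0.4500) ≈ 0.6471
After the outbound-traffic monitor='normal': P(compromised) = 0.45·0.6471 / (0.45·0.6471 + 0.75·0.3529) ≈ 0.5238
After the IDS='alert': P(compromised) = 0.75·0.5238 / (0.75·0.5238 + 0.5·0.4762) ≈ 0.6226

0.623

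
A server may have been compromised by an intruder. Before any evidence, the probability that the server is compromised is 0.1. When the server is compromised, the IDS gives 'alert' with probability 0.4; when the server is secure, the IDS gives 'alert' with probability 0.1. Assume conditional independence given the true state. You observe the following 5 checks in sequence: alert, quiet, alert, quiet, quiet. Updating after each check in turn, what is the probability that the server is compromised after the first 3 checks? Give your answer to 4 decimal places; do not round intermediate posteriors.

0.5424

After 'alert': P(compromised) = 0.4·0.1000 / (0.4·0.1000 + 0.1·0.9000) ≈ 0.3077
After 'quiet': P(compromised) = 0.6·0.3077 / (0.6·0.3077 + 0.9·0.6923) ≈ 0.2286
After 'alert': P(compromised) = 0.4·0.2286 / (0.4·0.2286 + 0.1·0.7714) ≈ 0.5424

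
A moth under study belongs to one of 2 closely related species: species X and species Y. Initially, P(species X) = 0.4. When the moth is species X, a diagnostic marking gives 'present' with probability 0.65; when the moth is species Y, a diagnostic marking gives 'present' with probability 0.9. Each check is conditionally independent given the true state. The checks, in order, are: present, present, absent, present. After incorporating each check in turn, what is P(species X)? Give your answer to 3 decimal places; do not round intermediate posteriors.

After 'present': P(species X) = 0.65·0.4000 / (0.65·0.4000 + 0.9·0.6000) ≈ 0.3250
After 'present': P(species X) = 0.65·0.3250 / (0.65·0.3250 + 0.9·0.6750) ≈ 0.2580
After 'absent': P(species X) = 0.35·0.2580 / (0.35·0.2580 + 0.1·0.7420) ≈ 0.5490
After 'present': P(species X) = 0.65·0.5490 / (0.65·0.5490 + 0.9·0.4510) ≈ 0.4678

0.468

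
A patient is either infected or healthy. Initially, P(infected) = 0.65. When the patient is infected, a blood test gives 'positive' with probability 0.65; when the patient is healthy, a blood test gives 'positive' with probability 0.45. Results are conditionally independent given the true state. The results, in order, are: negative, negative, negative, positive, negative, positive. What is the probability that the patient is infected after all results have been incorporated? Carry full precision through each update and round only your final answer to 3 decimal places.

0.389

After 'negative': P(infected) = 0.35·0.6500 / (0.35·0.6500 + 0.55·0.3500) ≈ 0.5417
After 'negative': P(infected) = 0.35·0.5417 / (0.35·0.5417 + 0.55·0.4583) ≈ 0.4292
After 'negative': P(infected) = 0.35·0.4292 / (0.35·0.4292 + 0.55·0.5708) ≈ 0.3237
After 'positive': P(infected) = 0.65·0.3237 / (0.65·0.3237 + 0.45·0.6763) ≈ 0.4087
After 'negative': P(infected) = 0.35·0.4087 / (0.35·0.4087 + 0.55·0.5913) ≈ 0.3055
After 'positive': P(infected) = 0.65·0.3055 / (0.65·0.3055 + 0.45·0.6945) ≈ 0.3885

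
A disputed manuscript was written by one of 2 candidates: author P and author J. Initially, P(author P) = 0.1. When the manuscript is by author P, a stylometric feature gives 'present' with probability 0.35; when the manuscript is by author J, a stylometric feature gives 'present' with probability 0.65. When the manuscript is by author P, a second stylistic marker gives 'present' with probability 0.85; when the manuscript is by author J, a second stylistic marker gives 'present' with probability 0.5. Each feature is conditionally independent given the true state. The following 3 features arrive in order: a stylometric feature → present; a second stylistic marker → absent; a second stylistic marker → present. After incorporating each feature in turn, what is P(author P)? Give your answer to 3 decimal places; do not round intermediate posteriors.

0.030

Each posterior becomes the prior for the next update.
After a stylometric feature='present': P(author P) = 0.35·0.1000 / (0.35·0.1000 + 0.65·0.9000) ≈ 0.0565
After a second stylistic marker='absent': P(author P) = 0.15·0.0565 / (0.15·0.0565 + 0.5·0.9435) ≈ 0.0176
After a second stylistic marker='present': P(author P) = 0.85·0.0176 / (0.85·0.0176 + 0.5·0.9824) ≈ 0.0296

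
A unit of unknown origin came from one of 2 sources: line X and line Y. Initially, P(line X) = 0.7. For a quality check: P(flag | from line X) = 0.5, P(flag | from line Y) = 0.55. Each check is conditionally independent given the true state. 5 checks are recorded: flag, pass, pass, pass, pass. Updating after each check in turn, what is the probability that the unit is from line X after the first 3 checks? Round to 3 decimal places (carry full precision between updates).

0.724

Apply Bayes' rule sequentially, carrying P(line X) forward.
After 'flag': P(line X) = 0.5·0.7000 / (0.5·0.7000 + 0.55·0.3000) ≈ 0.6796
After 'pass': P(line X) = 0.5·0.6796 / (0.5·0.6796 + 0.45·0.3204) ≈ 0.7021
After 'pass': P(line X) = 0.5·0.7021 / (0.5·0.7021 + 0.45·0.2979) ≈ 0.7237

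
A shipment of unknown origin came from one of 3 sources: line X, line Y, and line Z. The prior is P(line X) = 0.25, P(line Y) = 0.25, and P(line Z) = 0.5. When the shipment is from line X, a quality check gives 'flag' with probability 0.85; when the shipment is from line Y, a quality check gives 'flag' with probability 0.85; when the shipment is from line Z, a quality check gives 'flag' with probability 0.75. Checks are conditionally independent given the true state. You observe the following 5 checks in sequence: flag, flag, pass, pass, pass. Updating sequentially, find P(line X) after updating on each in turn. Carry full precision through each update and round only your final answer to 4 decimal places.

0.1086

Each posterior becomes the prior for the next update.
After 'flag': normaliser = 0.85·0.2500 + 0.85·0.2500 + 0.75·0.5000; P(line X) ≈ 0.2656, P(line Y) ≈ 0.2656, P(line Z) ≈ 0.4688
After 'flag': normaliser = 0.85·0.2656 + 0.85·0.2656 + 0.75·0.4688; P(line X) ≈ 0.2811, P(line Y) ≈ 0.2811, P(line Z) ≈ 0.4377
After 'pass': normaliser = 0.15·0.2811 + 0.15·0.2811 + 0.25·0.4377; P(line X) ≈ 0.2176, P(line Y) ≈ 0.2176, P(line Z) ≈ 0.5648
After 'pass': normaliser = 0.15·0.2176 + 0.15·0.2176 + 0.25·0.5648; P(line X) ≈ 0.1581, P(line Y) ≈ 0.1581, P(line Z) ≈ 0.6838
After 'pass': normaliser = 0.15·0.1581 + 0.15·0.1581 + 0.25·0.6838; P(line X) ≈ 0.1086, P(line Y) ≈ 0.1086, P(line Z) ≈ 0.7828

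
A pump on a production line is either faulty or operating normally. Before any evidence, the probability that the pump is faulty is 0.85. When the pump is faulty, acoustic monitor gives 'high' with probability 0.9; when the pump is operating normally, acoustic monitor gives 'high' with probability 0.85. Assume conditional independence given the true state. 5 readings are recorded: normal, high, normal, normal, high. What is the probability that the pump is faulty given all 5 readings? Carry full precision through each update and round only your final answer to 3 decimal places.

0.653

After 'normal': P(faulty) = 0.1·0.8500 / (0.1·0.8500 + 0.15·0.1500) ≈ 0.7907
After 'high': P(faulty) = 0.9·0.7907 / (0.9·0.7907 + 0.85·0.2093) ≈ 0.8000
After 'normal': P(faulty) = 0.1·0.8000 / (0.1·0.8000 + 0.15·0.2000) ≈ 0.7273
After 'normal': P(faulty) = 0.1·0.7273 / (0.1·0.7273 + 0.15·0.2727) ≈ 0.6400
After 'high': P(faulty) = 0.9·0.6400 / (0.9·0.6400 + 0.85·0.3600) ≈ 0.6531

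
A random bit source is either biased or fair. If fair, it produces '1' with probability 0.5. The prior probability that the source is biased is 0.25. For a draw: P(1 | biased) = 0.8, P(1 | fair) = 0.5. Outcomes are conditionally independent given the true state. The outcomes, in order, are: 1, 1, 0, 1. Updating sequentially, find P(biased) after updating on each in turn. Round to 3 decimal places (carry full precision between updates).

After '1': P(biased) = 0.8·0.2500 / (0.8·0.2500 + 0.5·0.7500) ≈ 0.3478
After '1': P(biased) = 0.8·0.3478 / (0.8·0.3478 + 0.5·0.6522) ≈ 0.4604
After '0': P(biased) = 0.2·0.4604 / (0.2·0.4604 + 0.5·0.5396) ≈ 0.2545
After '1': P(biased) = 0.8·0.2545 / (0.8·0.2545 + 0.5·0.7455) ≈ 0.3532

0.353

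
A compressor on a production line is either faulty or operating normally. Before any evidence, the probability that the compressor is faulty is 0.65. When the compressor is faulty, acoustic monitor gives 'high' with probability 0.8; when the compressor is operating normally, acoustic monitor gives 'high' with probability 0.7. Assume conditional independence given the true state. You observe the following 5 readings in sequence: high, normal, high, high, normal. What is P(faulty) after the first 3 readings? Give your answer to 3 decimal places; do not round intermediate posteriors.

After 'high': P(faulty) = 0.8·0.6500 / (0.8·0.6500 + 0.7·0.3500) ≈ 0.6797
After 'normal': P(faulty) = 0.2·0.6797 / (0.2·0.6797 + 0.3·0.3203) ≈ 0.5859
After 'high': P(faulty) = 0.8·0.5859 / (0.8·0.5859 + 0.7·0.4141) ≈ 0.6179

0.618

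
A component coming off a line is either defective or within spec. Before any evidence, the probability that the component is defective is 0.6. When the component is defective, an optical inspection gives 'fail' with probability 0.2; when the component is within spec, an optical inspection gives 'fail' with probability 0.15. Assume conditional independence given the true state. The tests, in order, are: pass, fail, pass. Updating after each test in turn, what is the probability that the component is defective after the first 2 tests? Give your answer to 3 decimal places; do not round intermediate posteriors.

0.653

After 'pass': P(defective) = 0.8·0.6000 / (0.8·0.6000 + 0.85·0.4000) ≈ 0.5854
After 'fail': P(defective) = 0.2·0.5854 / (0.2·0.5854 + 0.15·0.4146) ≈ 0.6531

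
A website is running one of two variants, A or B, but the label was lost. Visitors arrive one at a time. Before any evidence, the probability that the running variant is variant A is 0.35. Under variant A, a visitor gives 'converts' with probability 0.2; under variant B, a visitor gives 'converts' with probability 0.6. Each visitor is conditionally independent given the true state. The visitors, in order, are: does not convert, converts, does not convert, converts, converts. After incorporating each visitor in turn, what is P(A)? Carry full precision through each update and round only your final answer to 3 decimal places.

0.074

After 'does not convert': P(A) = 0.8·0.3500 / (0.8·0.3500 + 0.4·0.6500) ≈ 0.5185
After 'converts': P(A) = 0.2·0.5185 / (0.2·0.5185 + 0.6·0.4815) ≈ 0.2642
After 'does not convert': P(A) = 0.8·0.2642 / (0.8·0.2642 + 0.4·0.7358) ≈ 0.4179
After 'converts': P(A) = 0.2·0.4179 / (0.2·0.4179 + 0.6·0.5821) ≈ 0.1931
After 'converts': P(A) = 0.2·0.1931 / (0.2·0.1931 + 0.6·0.8069) ≈ 0.0739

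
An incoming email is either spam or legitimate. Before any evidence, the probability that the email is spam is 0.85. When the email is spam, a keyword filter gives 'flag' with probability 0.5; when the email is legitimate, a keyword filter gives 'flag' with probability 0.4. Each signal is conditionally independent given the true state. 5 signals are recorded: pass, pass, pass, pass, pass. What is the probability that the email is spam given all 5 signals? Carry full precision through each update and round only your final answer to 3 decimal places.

0.695

After 'pass': P(spam) = 0.5·0.8500 / (0.5·0.8500 + 0.6·0.1500) ≈ 0.8252
After 'pass': P(spam) = 0.5·0.8252 / (0.5·0.8252 + 0.6·0.1748) ≈ 0.7974
After 'pass': P(spam) = 0.5·0.7974 / (0.5·0.7974 + 0.6·0.2026) ≈ 0.7663
After 'pass': P(spam) = 0.5·0.7663 / (0.5·0.7663 + 0.6·0.2337) ≈ 0.7321
After 'pass': P(spam) = 0.5·0.7321 / (0.5·0.7321 + 0.6·0.2679) ≈ 0.6949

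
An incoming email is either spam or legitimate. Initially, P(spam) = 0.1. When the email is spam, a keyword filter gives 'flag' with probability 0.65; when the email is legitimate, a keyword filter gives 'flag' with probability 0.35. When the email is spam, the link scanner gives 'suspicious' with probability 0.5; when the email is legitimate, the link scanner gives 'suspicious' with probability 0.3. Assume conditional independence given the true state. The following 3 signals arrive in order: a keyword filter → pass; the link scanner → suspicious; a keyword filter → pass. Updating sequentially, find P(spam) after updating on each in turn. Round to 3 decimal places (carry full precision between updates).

After a keyword filter='pass': P(spam) = 0.35·0.1000 / (0.35·0.1000 + 0.65·0.9000) ≈ 0.0565
After the link scanner='suspicious': P(spam) = 0.5·0.0565 / (0.5·0.0565 + 0.3·0.9435) ≈ 0.0907
After a keyword filter='pass': P(spam) = 0.35·0.0907 / (0.35·0.0907 + 0.65·0.9093) ≈ 0.0510

0.051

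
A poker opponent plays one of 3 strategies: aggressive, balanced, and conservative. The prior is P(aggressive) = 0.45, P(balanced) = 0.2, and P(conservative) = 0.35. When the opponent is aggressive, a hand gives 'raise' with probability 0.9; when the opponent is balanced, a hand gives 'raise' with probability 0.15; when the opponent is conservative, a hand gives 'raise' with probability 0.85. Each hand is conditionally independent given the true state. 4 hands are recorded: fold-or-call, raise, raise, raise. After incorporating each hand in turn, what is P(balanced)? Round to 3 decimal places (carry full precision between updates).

0.009

Apply Bayes' rule sequentially, carrying P(balanced) forward.
After 'fold-or-call': normaliser = 0.1·0.4500 + 0.85·0.2000 + 0.15·0.3500; P(aggressive) ≈ 0.1682, P(balanced) ≈ 0.6355, P(conservative) ≈ 0.1963
After 'raise': normaliser = 0.9·0.1682 + 0.15·0.6355 + 0.85·0.1963; P(aggressive) ≈ 0.3661, P(balanced) ≈ 0.2305, P(conservative) ≈ 0.4034
After 'raise': normaliser = 0.9·0.3661 + 0.15·0.2305 + 0.85·0.4034; P(aggressive) ≈ 0.4661, P(balanced) ≈ 0.0489, P(conservative) ≈ 0.4850
After 'raise': normaliser = 0.9·0.4661 + 0.15·0.0489 + 0.85·0.4850; P(aggressive) ≈ 0.4999, P(balanced) ≈ 0.0087, P(conservative) ≈ 0.4913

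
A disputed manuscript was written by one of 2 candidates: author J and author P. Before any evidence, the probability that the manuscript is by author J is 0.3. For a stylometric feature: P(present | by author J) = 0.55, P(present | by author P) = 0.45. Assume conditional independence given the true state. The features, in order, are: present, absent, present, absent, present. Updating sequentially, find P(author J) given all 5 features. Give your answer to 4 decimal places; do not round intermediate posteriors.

After 'present': P(author J) = 0.55·0.3000 / (0.55·0.3000 + 0.45·0.7000) ≈ 0.3438
After 'absent': P(author J) = 0.45·0.3438 / (0.45·0.3438 + 0.55·0.6562) ≈ 0.3000
After 'present': P(author J) = 0.55·0.3000 / (0.55·0.3000 + 0.45·0.7000) ≈ 0.3438
After 'absent': P(author J) = 0.45·0.3438 / (0.45·0.3438 + 0.55·0.6562) ≈ 0.3000
After 'present': P(author J) = 0.55·0.3000 / (0.55·0.3000 + 0.45·0.7000) ≈ 0.3438

0.3438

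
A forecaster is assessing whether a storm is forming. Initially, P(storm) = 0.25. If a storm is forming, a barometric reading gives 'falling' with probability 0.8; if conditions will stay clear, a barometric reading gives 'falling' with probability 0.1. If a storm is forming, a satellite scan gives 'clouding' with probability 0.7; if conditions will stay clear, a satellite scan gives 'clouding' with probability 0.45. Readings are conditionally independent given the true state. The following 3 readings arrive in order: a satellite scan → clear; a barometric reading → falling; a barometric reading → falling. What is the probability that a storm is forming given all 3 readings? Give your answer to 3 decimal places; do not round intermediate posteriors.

0.921

After a satellite scan='clear': P(storm) = 0.3·0.2500 / (0.3·0.2500 + 0.55·0.7500) ≈ 0.1538
After a barometric reading='falling': P(storm) = 0.8·0.1538 / (0.8·0.1538 + 0.1·0.8462) ≈ 0.5926
After a barometric reading='falling': P(storm) = 0.8·0.5926 / (0.8·0.5926 + 0.1·0.4074) ≈ 0.9209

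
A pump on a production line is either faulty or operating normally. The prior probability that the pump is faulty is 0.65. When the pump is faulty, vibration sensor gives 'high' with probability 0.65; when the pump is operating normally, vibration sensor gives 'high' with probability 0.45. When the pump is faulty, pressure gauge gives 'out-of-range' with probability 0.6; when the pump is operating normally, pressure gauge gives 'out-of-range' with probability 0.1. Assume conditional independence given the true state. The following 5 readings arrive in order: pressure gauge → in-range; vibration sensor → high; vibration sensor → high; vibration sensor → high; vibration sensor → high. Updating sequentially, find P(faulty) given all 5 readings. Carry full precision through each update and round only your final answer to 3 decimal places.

After pressure gauge='in-range': P(faulty) = 0.4·0.6500 / (0.4·0.6500 + 0.9·0.3500) ≈ 0.4522
After vibration sensor='high': P(faulty) = 0.65·0.4522 / (0.65·0.4522 + 0.45·0.5478) ≈ 0.5438
After vibration sensor='high': P(faulty) = 0.65·0.5438 / (0.65·0.5438 + 0.45·0.4562) ≈ 0.6326
After vibration sensor='high': P(faulty) = 0.65·0.6326 / (0.65·0.6326 + 0.45·0.3674) ≈ 0.7133
After vibration sensor='high': P(faulty) = 0.65·0.7133 / (0.65·0.7133 + 0.45·0.2867) ≈ 0.7823

0.782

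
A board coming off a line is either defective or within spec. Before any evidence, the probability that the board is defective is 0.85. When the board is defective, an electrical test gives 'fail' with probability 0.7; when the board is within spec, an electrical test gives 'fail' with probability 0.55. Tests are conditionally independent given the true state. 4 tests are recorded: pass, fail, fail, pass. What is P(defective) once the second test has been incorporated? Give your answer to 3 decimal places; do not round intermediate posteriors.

After 'pass': P(defective) = 0.3·0.8500 / (0.3·0.8500 + 0.45·0.1500) ≈ 0.7907
After 'fail': P(defective) = 0.7·0.7907 / (0.7·0.7907 + 0.55·0.2093) ≈ 0.8278

0.828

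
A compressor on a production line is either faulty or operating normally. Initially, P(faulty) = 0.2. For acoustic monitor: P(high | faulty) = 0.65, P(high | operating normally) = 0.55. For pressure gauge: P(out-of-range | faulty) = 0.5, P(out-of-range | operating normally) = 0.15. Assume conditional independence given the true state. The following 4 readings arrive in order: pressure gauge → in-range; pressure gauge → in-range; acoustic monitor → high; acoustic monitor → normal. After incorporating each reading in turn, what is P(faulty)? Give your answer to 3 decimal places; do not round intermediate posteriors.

After pressure gauge='in-range': P(faulty) = 0.5·0.2000 / (0.5·0.2000 + 0.85·0.8000) ≈ 0.1282
After pressure gauge='in-range': P(faulty) = 0.5·0.1282 / (0.5·0.1282 + 0.85·0.8718) ≈ 0.0796
After acoustic monitor='high': P(faulty) = 0.65·0.0796 / (0.65·0.0796 + 0.55·0.9204) ≈ 0.0928
After acoustic monitor='normal': P(faulty) = 0.35·0.0928 / (0.35·0.0928 + 0.45·0.9072) ≈ 0.0737

0.074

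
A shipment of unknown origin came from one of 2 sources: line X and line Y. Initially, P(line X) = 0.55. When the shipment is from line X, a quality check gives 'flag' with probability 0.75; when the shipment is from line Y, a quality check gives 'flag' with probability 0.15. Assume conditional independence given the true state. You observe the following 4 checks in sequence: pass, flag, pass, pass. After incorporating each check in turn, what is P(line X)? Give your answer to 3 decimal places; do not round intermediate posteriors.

0.135

After 'pass': P(line X) = 0.25·0.5500 / (0.25·0.5500 + 0.85·0.4500) ≈ 0.2644
After 'flag': P(line X) = 0.75·0.2644 / (0.75·0.2644 + 0.15·0.7356) ≈ 0.6425
After 'pass': P(line X) = 0.25·0.6425 / (0.25·0.6425 + 0.85·0.3575) ≈ 0.3458
After 'pass': P(line X) = 0.25·0.3458 / (0.25·0.3458 + 0.85·0.6542) ≈ 0.1346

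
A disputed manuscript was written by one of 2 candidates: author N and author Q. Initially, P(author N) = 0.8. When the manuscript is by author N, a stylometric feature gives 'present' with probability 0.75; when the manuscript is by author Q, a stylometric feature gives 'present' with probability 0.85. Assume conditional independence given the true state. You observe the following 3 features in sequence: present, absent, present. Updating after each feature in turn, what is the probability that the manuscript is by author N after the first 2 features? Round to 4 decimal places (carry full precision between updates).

0.8547

Apply Bayes' rule sequentially, carrying P(author N) forward.
After 'present': P(author N) = 0.75·0.8000 / (0.75·0.8000 + 0.85·0.2000) ≈ 0.7792
After 'absent': P(author N) = 0.25·0.7792 / (0.25·0.7792 + 0.15·0.2208) ≈ 0.8547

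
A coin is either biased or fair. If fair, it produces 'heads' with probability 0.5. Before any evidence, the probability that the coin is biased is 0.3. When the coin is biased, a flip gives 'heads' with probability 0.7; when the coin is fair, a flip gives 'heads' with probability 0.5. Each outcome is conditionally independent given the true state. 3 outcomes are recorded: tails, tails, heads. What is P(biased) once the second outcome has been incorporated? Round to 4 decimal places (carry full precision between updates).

Each posterior becomes the prior for the next update.
After 'tails': P(biased) = 0.3·0.3000 / (0.3·0.3000 + 0.5·0.7000) ≈ 0.2045
After 'tails': P(biased) = 0.3·0.2045 / (0.3·0.2045 + 0.5·0.7955) ≈ 0.1337

0.1337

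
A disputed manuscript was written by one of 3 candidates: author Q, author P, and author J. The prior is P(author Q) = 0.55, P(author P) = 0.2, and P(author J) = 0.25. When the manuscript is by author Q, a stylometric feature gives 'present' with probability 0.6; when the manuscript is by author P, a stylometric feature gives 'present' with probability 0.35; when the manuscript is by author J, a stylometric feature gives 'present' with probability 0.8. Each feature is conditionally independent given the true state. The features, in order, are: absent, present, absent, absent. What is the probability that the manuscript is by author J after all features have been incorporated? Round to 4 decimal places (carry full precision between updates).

After 'absent': normaliser = 0.4·0.5500 + 0.65·0.2000 + 0.2·0.2500; P(author Q) ≈ 0.5500, P(author P) ≈ 0.3250, P(author J) ≈ 0.1250
After 'present': normaliser = 0.6·0.5500 + 0.35·0.3250 + 0.8·0.1250; P(author Q) ≈ 0.6069, P(author P) ≈ 0.2092, P(author J) ≈ 0.1839
After 'absent': normaliser = 0.4·0.6069 + 0.65·0.2092 + 0.2·0.1839; P(author Q) ≈ 0.5842, P(author P) ≈ 0.3272, P(author J) ≈ 0.0885
After 'absent': normaliser = 0.4·0.5842 + 0.65·0.3272 + 0.2·0.0885; P(author Q) ≈ 0.5035, P(author P) ≈ 0.4583, P(author J) ≈ 0.0381

0.0381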